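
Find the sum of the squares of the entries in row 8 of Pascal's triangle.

12870

By Vandermonde's identity, Σ C(8,k)² = C(16,8) = 12870.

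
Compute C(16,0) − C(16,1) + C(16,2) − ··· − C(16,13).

-105

The partial alternating sum Σ_{k=0}^{13} (−1)^k C(16,k) = (−1)^13 C(15,13) = -105.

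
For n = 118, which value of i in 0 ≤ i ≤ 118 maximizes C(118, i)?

59

C(118,i) is maximized at i = 118/2 = 59.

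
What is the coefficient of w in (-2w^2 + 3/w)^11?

11547360

General term: C(11,j)·(-2w^2)^j·(3/w)^(11-j), with w-exponent 2j − 1(11−j) = 3j − 11.
Set 3j − 11 = 1: j = 4.
C(11,4) = 330; (-2)^4 = 16; 3^7 = 2187.
Coefficient = 330 · 16 · 2187 = 11547360.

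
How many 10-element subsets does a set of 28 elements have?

C(28,10) = (28·27·26·25·24·23·22·21·20·19) / 10! = 47621141568000 / 3628800 = 13123110.

13123110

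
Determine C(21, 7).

C(21,7) = (21·20·19·18·17·16·15) / 7! = 586051200 / 5040 = 116280.

116280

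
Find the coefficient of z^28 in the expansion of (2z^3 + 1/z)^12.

General term: C(12,j)·(2z^3)^j·(1/z)^(12-j), with z-exponent 3j − 1(12−j) = 4j − 12.
Set 4j − 12 = 28: j = 10.
C(12,10) = 66; 2^10 = 1024; 1^2 = 1.
Coefficient = 66 · 1024 · 1 = 67584.

67584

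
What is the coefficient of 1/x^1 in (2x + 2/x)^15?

General term: C(15,j)·(2x)^j·(2/x)^(15-j), with x-exponent 1j − 1(15−j) = 2j − 15.
Set 2j − 15 = -1: j = 7.
C(15,7) = 6435; 2^7 = 128; 2^8 = 256.
Coefficient = 6435 · 128 · 256 = 210862080.

210862080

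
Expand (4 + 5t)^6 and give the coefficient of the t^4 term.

The general term is C(6,j)·(4)^j·(5t)^(6-j); the t^4 term has j = 2.
C(6,2) = 15.
Coefficient = C(6,2) · 4^2 · 5^4 = 15 · 16 · 625 = 150000.

150000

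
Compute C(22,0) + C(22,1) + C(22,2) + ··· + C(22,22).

4194304

Setting x = 1 in (1+x)^22 gives Σ C(22,j) = 2^22 = 4194304.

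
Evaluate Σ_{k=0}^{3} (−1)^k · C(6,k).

-10

The partial alternating sum Σ_{k=0}^{3} (−1)^k C(6,k) = (−1)^3 C(5,3) = -10.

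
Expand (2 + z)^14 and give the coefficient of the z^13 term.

28

The general term is C(14,j)·(2)^j·(z)^(14-j); the z^13 term has j = 1.
C(14,1) = 14.
Coefficient = C(14,1) · 2^1 = 14 · 2 = 28.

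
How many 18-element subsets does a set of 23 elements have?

C(23,18) = C(23,5) by symmetry.
C(23,5) = (23·22·21·20·19) / 5! = 4037880 / 120 = 33649.

33649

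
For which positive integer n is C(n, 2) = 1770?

60

n(n−1)/2 = 1770 ⇒ n(n−1) = 3540. Since 60·59 = 3540, n = 60.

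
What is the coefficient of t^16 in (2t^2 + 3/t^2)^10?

15360

General term: C(10,j)·(2t^2)^j·(3/t^2)^(10-j), with t-exponent 2j − 2(10−j) = 4j − 20.
Set 4j − 20 = 16: j = 9.
C(10,9) = 10; 2^9 = 512; 3^1 = 3.
Coefficient = 10 · 512 · 3 = 15360.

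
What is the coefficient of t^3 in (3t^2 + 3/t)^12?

420901272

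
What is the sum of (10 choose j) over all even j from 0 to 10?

512

Even-j terms of row 10 sum to 2^9 = 512.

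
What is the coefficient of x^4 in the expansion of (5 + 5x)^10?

2050781250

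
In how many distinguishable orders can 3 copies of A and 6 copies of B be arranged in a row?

Choose positions for the A's: C(9,3) = 84.

84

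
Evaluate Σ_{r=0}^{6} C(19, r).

1 + 19 + 171 + 969 + 3876 + 11628 + 27132 = 43796.

43796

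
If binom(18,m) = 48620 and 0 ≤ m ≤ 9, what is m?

C(18,m) increases on 0 ≤ m ≤ 9. C(18,8) = 43758 and C(18,9) = 48620, so m = 9.

9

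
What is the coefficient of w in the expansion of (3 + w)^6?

1458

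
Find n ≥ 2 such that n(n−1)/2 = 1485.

55

n(n−1)/2 = 1485 ⇒ n(n−1) = 2970. Since 55·54 = 2970, n = 55.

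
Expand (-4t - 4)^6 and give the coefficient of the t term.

The general term is C(6,j)·(-4t)^j·(-4)^(6-j); the t^1 term has j = 1.
C(6,1) = 6.
Coefficient = C(6,1) · (-4)^1 · (-4)^5 = 6 · (-4) · (-1024) = 24576.

24576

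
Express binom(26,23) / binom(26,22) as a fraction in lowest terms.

4/23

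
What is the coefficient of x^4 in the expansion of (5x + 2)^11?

26400000

The general term is C(11,j)·(5x)^j·(2)^(11-j); the x^4 term has j = 4.
C(11,4) = 330.
Coefficient = C(11,4) · 5^4 · 2^7 = 330 · 625 · 128 = 26400000.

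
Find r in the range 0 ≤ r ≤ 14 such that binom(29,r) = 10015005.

9

C(29,r) increases on 0 ≤ r ≤ 14. C(29,8) = 4292145 and C(29,9) = 10015005, so r = 9.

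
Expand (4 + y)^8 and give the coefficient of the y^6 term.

448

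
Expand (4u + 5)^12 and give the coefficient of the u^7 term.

The general term is C(12,j)·(4u)^j·(5)^(12-j); the u^7 term has j = 7.
C(12,7) = 792.
Coefficient = C(12,7) · 4^7 · 5^5 = 792 · 16384 · 3125 = 40550400000.

40550400000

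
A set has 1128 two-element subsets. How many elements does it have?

n(n−1)/2 = 1128 ⇒ n(n−1) = 2256. Since 48·47 = 2256, n = 48.

48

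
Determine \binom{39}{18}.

C(39,18) = (39·38·37·36·35·34·33·32·31·30·29·28·27·26·25·24·23·22) / 18! = 399246543793282239774720000 / 6402373705728000 = 62359143990.

62359143990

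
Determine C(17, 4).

2380

C(17,4) = (17·16·15·14) / 4! = 57120 / 24 = 2380.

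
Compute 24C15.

C(24,15) = C(24,9) by symmetry.
C(24,9) = (24·23·22·21·20·19·18·17·16) / 9! = 474467051520 / 362880 = 1307504.

1307504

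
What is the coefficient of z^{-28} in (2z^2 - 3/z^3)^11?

1299078

General term: C(11,j)·(2z^2)^j·(-3/z^3)^(11-j), with z-exponent 2j − 3(11−j) = 5j − 33.
Set 5j − 33 = -28: j = 1.
C(11,1) = 11; 2^1 = 2; (-3)^10 = 59049.
Coefficient = 11 · 2 · 59049 = 1299078.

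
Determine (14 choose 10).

C(14,10) = C(14,4) by symmetry.
C(14,4) = (14·13·12·11) / 4! = 24024 / 24 = 1001.

1001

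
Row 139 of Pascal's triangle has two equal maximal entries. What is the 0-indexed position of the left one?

For odd n = 139, C(139,k) peaks at k = (n−1)/2 and (n+1)/2; the smaller is 69.

69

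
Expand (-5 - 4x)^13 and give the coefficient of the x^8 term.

-263577600000

The general term is C(13,j)·(-5)^j·(-4x)^(13-j); the x^8 term has j = 5.
C(13,5) = 1287.
Coefficient = C(13,5) · (-5)^5 · (-4)^8 = 1287 · (-3125) · 65536 = -263577600000.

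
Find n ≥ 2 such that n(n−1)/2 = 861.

42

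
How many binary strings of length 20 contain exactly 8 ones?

125970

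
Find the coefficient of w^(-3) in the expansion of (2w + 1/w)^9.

General term: C(9,j)·(2w)^j·(1/w)^(9-j), with w-exponent 1j − 1(9−j) = 2j − 9.
Set 2j − 9 = -3: j = 3.
C(9,3) = 84; 2^3 = 8; 1^6 = 1.
Coefficient = 84 · 8 · 1 = 672.

672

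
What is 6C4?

15

C(6,4) = C(6,2) by symmetry.
C(6,2) = (6·5) / 2! = 30 / 2 = 15.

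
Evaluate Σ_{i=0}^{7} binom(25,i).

726206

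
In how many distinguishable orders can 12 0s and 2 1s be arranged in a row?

91

Choose positions for the 0s: C(14,12) = 91.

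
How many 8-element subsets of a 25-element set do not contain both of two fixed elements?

980628

All 8-subsets: C(25,8) = 1081575. Those containing both fixed elements: C(23,6) = 100947.
1081575 − 100947 = 980628.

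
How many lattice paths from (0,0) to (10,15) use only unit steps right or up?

Each path is a sequence of 25 steps with 10 rights: C(25,10) = 3268760.

3268760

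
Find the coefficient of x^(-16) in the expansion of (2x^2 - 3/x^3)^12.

General term: C(12,j)·(2x^2)^j·(-3/x^3)^(12-j), with x-exponent 2j − 3(12−j) = 5j − 36.
Set 5j − 36 = -16: j = 4.
C(12,4) = 495; 2^4 = 16; (-3)^8 = 6561.
Coefficient = 495 · 16 · 6561 = 51963120.

51963120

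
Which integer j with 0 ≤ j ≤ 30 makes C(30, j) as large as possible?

C(30,j) is maximized at j = 30/2 = 15.

15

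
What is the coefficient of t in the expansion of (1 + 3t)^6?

18

The general term is C(6,j)·(1)^j·(3t)^(6-j); the t^1 term has j = 5.
C(6,5) = 6.
Coefficient = C(6,5) · 3^1 = 6 · 3 = 18.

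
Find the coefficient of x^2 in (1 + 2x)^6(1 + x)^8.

Coefficient of x^2 = Σ_{j} C(6,j)·2^j·C(8,2-j)·1^(2-j) for j from 0 to 2.
= 28 + 96 + 60 = 184.

184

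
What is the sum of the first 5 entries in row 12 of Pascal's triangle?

1 + 12 + 66 + 220 + 495 = 794.

794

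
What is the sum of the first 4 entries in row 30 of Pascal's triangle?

4526

1 + 30 + 435 + 4060 = 4526.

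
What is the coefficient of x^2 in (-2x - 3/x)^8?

48384

General term: C(8,j)·(-2x)^j·(-3/x)^(8-j), with x-exponent 1j − 1(8−j) = 2j − 8.
Set 2j − 8 = 2: j = 5.
C(8,5) = 56; (-2)^5 = -32; (-3)^3 = -27.
Coefficient = 56 · (-32) · (-27) = 48384.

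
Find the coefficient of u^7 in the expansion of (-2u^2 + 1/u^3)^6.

-192

General term: C(6,j)·(-2u^2)^j·(1/u^3)^(6-j), with u-exponent 2j − 3(6−j) = 5j − 18.
Set 5j − 18 = 7: j = 5.
C(6,5) = 6; (-2)^5 = -32; 1^1 = 1.
Coefficient = 6 · (-32) · 1 = -192.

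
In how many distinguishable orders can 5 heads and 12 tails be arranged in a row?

6188

Choose positions for the heads: C(17,5) = 6188.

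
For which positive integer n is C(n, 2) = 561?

n(n−1)/2 = 561 ⇒ n(n−1) = 1122. Since 34·33 = 1122, n = 34.

34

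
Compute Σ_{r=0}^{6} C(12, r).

1 + 12 + 66 + 220 + 495 + 792 + 924 = 2510.

2510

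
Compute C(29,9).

10015005

C(29,9) = (29·28·27·26·25·24·23·22·21) / 9! = 3634245014400 / 362880 = 10015005.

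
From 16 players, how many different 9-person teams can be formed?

11440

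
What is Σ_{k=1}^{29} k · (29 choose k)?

7784628224

Differentiating (1+x)^29 and setting x=1: Σ k·C(29,k) = 29·2^28 = 7784628224.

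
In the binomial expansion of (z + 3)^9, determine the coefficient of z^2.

78732

The general term is C(9,j)·(z)^j·(3)^(9-j); the z^2 term has j = 2.
C(9,2) = 36.
Coefficient = C(9,2) · 3^7 = 36 · 2187 = 78732.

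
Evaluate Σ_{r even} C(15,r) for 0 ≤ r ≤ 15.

16384

Half of (1+1)^15 + (1−1)^15 gives the even-index sum: 2^14 = 16384.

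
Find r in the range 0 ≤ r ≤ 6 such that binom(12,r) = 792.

5

C(12,r) increases on 0 ≤ r ≤ 6. C(12,4) = 495 and C(12,5) = 792, so r = 5.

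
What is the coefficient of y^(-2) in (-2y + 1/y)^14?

192192

General term: C(14,j)·(-2y)^j·(1/y)^(14-j), with y-exponent 1j − 1(14−j) = 2j − 14.
Set 2j − 14 = -2: j = 6.
C(14,6) = 3003; (-2)^6 = 64; 1^8 = 1.
Coefficient = 3003 · 64 · 1 = 192192.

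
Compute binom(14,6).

3003

C(14,6) = (14·13·12·11·10·9) / 6! = 2162160 / 720 = 3003.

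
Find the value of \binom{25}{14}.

4457400

C(25,14) = C(25,11) by symmetry.
C(25,11) = (25·24·23·22·21·20·19·18·17·16·15) / 11! = 177925144320000 / 39916800 = 4457400.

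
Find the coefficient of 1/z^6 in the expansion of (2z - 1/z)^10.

180

General term: C(10,j)·(2z)^j·(-1/z)^(10-j), with z-exponent 1j − 1(10−j) = 2j − 10.
Set 2j − 10 = -6: j = 2.
C(10,2) = 45; 2^2 = 4; (-1)^8 = 1.
Coefficient = 45 · 4 · 1 = 180.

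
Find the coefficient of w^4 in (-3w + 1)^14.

The general term is C(14,j)·(-3w)^j·(1)^(14-j); the w^4 term has j = 4.
C(14,4) = 1001.
Coefficient = C(14,4) · (-3)^4 = 1001 · 81 = 81081.

81081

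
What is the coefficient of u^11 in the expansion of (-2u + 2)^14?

The general term is C(14,j)·(-2u)^j·(2)^(14-j); the u^11 term has j = 11.
C(14,11) = 364.
Coefficient = C(14,11) · (-2)^11 · 2^3 = 364 · (-2048) · 8 = -5963776.

-5963776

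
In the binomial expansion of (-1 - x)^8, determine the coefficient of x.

The general term is C(8,j)·(-1)^j·(-x)^(8-j); the x^1 term has j = 7.
C(8,7) = 8.
Coefficient = C(8,7) · (-1)^7 · (-1)^1 = 8 · (-1) · (-1) = 8.

8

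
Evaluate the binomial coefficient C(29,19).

20030010

C(29,19) = C(29,10) by symmetry.
C(29,10) = (29·28·27·26·25·24·23·22·21·20) / 10! = 72684900288000 / 3628800 = 20030010.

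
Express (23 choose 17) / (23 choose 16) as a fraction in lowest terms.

7/17

C(n,k+1)/C(n,k) = (n−k)/(k+1) = (23−16)/(16+1) = 7/17.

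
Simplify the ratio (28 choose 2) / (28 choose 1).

C(n,k+1)/C(n,k) = (n−k)/(k+1) = (28−1)/(1+1) = 27/2.

27/2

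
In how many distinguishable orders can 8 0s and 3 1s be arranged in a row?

Choose positions for the 0s: C(11,8) = 165.

165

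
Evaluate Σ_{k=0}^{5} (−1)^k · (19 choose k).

The partial alternating sum Σ_{k=0}^{5} (−1)^k C(19,k) = (−1)^5 C(18,5) = -8568.

-8568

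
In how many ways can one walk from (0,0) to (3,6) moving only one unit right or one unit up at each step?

84

Each path is a sequence of 9 steps with 3 rights: C(9,3) = 84.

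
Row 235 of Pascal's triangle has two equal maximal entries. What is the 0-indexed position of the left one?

117

For odd n = 235, C(235,i) peaks at i = (n−1)/2 and (n+1)/2; the lower is 117.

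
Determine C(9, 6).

84

C(9,6) = C(9,3) by symmetry.
C(9,3) = (9·8·7) / 3! = 504 / 6 = 84.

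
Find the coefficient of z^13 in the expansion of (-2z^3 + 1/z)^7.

-672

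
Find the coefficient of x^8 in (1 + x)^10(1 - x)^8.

Coefficient of x^8 = Σ_{j} C(10,j)·1^j·C(8,8-j)·(-1)^(8-j) for j from 0 to 8.
= 1 + (-80) + 1260 + (-6720) + 14700 + (-14112) + 5880 + (-960) + 45 = 14.

14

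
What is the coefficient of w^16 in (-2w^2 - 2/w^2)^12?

General term: C(12,j)·(-2w^2)^j·(-2/w^2)^(12-j), with w-exponent 2j − 2(12−j) = 4j − 24.
Set 4j − 24 = 16: j = 10.
C(12,10) = 66; (-2)^10 = 1024; (-2)^2 = 4.
Coefficient = 66 · 1024 · 4 = 270336.

270336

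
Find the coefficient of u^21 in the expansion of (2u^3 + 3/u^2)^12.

3041280

General term: C(12,j)·(2u^3)^j·(3/u^2)^(12-j), with u-exponent 3j − 2(12−j) = 5j − 24.
Set 5j − 24 = 21: j = 9.
C(12,9) = 220; 2^9 = 512; 3^3 = 27.
Coefficient = 220 · 512 · 27 = 3041280.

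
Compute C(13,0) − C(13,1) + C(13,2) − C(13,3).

-220

The partial alternating sum Σ_{k=0}^{3} (−1)^k C(13,k) = (−1)^3 C(12,3) = -220.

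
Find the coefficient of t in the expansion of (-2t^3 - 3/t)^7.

-20412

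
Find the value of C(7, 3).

35

C(7,3) = (7·6·5) / 3! = 210 / 6 = 35.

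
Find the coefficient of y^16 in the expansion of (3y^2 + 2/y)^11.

General term: C(11,j)·(3y^2)^j·(2/y)^(11-j), with y-exponent 2j − 1(11−j) = 3j − 11.
Set 3j − 11 = 16: j = 9.
C(11,9) = 55; 3^9 = 19683; 2^2 = 4.
Coefficient = 55 · 19683 · 4 = 4330260.

4330260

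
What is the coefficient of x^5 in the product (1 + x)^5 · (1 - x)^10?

-1

Coefficient of x^5 = Σ_{j} C(5,j)·1^j·C(10,5-j)·(-1)^(5-j) for j from 0 to 5.
= (-252) + 1050 + (-1200) + 450 + (-50) + 1 = -1.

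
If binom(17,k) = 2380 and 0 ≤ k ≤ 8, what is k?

C(17,k) increases on 0 ≤ k ≤ 8. C(17,3) = 680 and C(17,4) = 2380, so k = 4.

4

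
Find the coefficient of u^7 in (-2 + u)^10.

-960

The general term is C(10,j)·(-2)^j·(u)^(10-j); the u^7 term has j = 3.
C(10,3) = 120.
Coefficient = C(10,3) · (-2)^3 = 120 · (-8) = -960.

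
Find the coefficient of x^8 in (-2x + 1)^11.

The general term is C(11,j)·(-2x)^j·(1)^(11-j); the x^8 term has j = 8.
C(11,8) = 165.
Coefficient = C(11,8) · (-2)^8 = 165 · 256 = 42240.

42240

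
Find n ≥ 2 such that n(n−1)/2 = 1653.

58

n(n−1)/2 = 1653 ⇒ n(n−1) = 3306. Since 58·57 = 3306, n = 58.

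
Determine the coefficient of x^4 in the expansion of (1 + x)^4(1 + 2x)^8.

3649

Coefficient of x^4 = Σ_{j} C(4,j)·1^j·C(8,4-j)·2^(4-j) for j from 0 to 4.
= 1120 + 1792 + 672 + 64 + 1 = 3649.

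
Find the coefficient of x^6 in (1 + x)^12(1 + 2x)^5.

51908

Coefficient of x^6 = Σ_{j} C(12,j)·1^j·C(5,6-j)·2^(6-j) for j from 1 to 6.
= 384 + 5280 + 17600 + 19800 + 7920 + 924 = 51908.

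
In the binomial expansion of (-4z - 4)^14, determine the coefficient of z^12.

The general term is C(14,j)·(-4z)^j·(-4)^(14-j); the z^12 term has j = 12.
C(14,12) = 91.
Coefficient = C(14,12) · (-4)^12 · (-4)^2 = 91 · 16777216 · 16 = 24427626496.

24427626496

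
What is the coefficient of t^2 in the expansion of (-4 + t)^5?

-640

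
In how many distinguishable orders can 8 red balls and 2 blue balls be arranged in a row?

45

Choose positions for the red balls: C(10,8) = 45.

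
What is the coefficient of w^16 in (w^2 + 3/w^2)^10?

General term: C(10,j)·(w^2)^j·(3/w^2)^(10-j), with w-exponent 2j − 2(10−j) = 4j − 20.
Set 4j − 20 = 16: j = 9.
C(10,9) = 10; 1^9 = 1; 3^1 = 3.
Coefficient = 10 · 1 · 3 = 30.

30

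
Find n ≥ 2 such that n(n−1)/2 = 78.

13

n(n−1)/2 = 78 ⇒ n(n−1) = 156. Since 13·12 = 156, n = 13.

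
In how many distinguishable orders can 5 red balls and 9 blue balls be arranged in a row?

2002

Choose positions for the red balls: C(14,5) = 2002.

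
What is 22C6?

74613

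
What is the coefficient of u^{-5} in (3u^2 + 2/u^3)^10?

1959552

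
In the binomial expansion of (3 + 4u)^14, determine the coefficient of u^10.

85019590656

The general term is C(14,j)·(3)^j·(4u)^(14-j); the u^10 term has j = 4.
C(14,4) = 1001.
Coefficient = C(14,4) · 3^4 · 4^10 = 1001 · 81 · 1048576 = 85019590656.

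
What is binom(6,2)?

C(6,2) = (6·5) / 2! = 30 / 2 = 15.

15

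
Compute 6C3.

C(6,3) = (6·5·4) / 3! = 120 / 6 = 20.

20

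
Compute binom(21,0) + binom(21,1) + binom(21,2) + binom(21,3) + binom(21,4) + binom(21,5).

1 + 21 + 210 + 1330 + 5985 + 20349 = 27896.

27896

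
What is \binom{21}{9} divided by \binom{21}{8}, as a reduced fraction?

13/9

C(n,k+1)/C(n,k) = (n−k)/(k+1) = (21−8)/(8+1) = 13/9.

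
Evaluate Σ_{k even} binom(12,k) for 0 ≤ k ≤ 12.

Half of (1+1)^12 + (1−1)^12 gives the even-index sum: 2^11 = 2048.

2048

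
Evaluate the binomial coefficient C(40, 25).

40225345056

C(40,25) = C(40,15) by symmetry.
C(40,15) = (40·39·38·37·36·35·34·33·32·31·30·29·28·27·26) / 15! = 52601652673686724608000 / 1307674368000 = 40225345056.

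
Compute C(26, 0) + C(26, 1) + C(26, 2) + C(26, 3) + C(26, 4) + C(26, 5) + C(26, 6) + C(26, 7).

971712

1 + 26 + 325 + 2600 + 14950 + 65780 + 230230 + 657800 = 971712.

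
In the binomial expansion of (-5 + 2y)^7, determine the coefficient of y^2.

-262500

The general term is C(7,j)·(-5)^j·(2y)^(7-j); the y^2 term has j = 5.
C(7,5) = 21.
Coefficient = C(7,5) · (-5)^5 · 2^2 = 21 · (-3125) · 4 = -262500.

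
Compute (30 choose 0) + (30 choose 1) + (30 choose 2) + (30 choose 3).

4526

1 + 30 + 435 + 4060 = 4526.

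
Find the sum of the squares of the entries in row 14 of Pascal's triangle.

By Vandermonde's identity, Σ C(14,i)² = C(28,14) = 40116600.

40116600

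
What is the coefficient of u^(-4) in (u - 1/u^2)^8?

70

General term: C(8,j)·(u)^j·(-1/u^2)^(8-j), with u-exponent 1j − 2(8−j) = 3j − 16.
Set 3j − 16 = -4: j = 4.
C(8,4) = 70; 1^4 = 1; (-1)^4 = 1.
Coefficient = 70 · 1 · 1 = 70.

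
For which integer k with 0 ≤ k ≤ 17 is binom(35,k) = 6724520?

7

C(35,k) increases on 0 ≤ k ≤ 17. C(35,6) = 1623160 and C(35,7) = 6724520, so k = 7.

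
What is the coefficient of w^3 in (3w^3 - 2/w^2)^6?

-4320

General term: C(6,j)·(3w^3)^j·(-2/w^2)^(6-j), with w-exponent 3j − 2(6−j) = 5j − 12.
Set 5j − 12 = 3: j = 3.
C(6,3) = 20; 3^3 = 27; (-2)^3 = -8.
Coefficient = 20 · 27 · (-8) = -4320.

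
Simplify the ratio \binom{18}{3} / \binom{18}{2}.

C(n,k+1)/C(n,k) = (n−k)/(k+1) = (18−2)/(2+1) = 16/3.

16/3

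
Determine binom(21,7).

116280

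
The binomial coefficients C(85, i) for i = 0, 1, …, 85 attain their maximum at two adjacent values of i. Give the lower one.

For odd n = 85, C(85,i) peaks at i = (n−1)/2 and (n+1)/2; the lower is 42.

42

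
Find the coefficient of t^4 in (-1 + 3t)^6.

The general term is C(6,j)·(-1)^j·(3t)^(6-j); the t^4 term has j = 2.
C(6,2) = 15.
Coefficient = C(6,2) · 3^4 = 15 · 81 = 1215.

1215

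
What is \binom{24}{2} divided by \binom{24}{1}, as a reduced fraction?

C(n,k+1)/C(n,k) = (n−k)/(k+1) = (24−1)/(1+1) = 23/2.

23/2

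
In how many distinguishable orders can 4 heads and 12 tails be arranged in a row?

Choose positions for the heads: C(16,4) = 1820.

1820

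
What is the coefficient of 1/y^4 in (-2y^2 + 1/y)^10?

180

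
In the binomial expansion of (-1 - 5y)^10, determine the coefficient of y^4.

The general term is C(10,j)·(-1)^j·(-5y)^(10-j); the y^4 term has j = 6.
C(10,6) = 210.
Coefficient = C(10,6) · (-5)^4 = 210 · 625 = 131250.

131250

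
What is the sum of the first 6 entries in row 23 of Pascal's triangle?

44552

1 + 23 + 253 + 1771 + 8855 + 33649 = 44552.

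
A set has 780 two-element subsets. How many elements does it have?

n(n−1)/2 = 780 ⇒ n(n−1) = 1560. Since 40·39 = 1560, n = 40.

40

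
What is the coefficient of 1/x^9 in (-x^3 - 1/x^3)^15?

-5005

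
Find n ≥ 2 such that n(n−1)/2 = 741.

n(n−1)/2 = 741 ⇒ n(n−1) = 1482. Since 39·38 = 1482, n = 39.

39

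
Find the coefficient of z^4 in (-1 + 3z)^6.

The general term is C(6,j)·(-1)^j·(3z)^(6-j); the z^4 term has j = 2.
C(6,2) = 15.
Coefficient = C(6,2) · 3^4 = 15 · 81 = 1215.

1215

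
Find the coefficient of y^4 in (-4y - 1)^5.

The general term is C(5,j)·(-4y)^j·(-1)^(5-j); the y^4 term has j = 4.
C(5,4) = 5.
Coefficient = C(5,4) · (-4)^4 · (-1)^1 = 5 · 256 · (-1) = -1280.

-1280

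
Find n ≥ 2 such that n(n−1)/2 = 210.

n(n−1)/2 = 210 ⇒ n(n−1) = 420. Since 21·20 = 420, n = 21.

21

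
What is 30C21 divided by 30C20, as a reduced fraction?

C(n,k+1)/C(n,k) = (n−k)/(k+1) = (30−20)/(20+1) = 10/21.

10/21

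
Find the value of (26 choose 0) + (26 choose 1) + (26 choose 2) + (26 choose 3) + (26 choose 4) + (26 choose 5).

83682

1 + 26 + 325 + 2600 + 14950 + 65780 = 83682.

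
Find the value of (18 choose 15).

816

C(18,15) = C(18,3) by symmetry.
C(18,3) = (18·17·16) / 3! = 4896 / 6 = 816.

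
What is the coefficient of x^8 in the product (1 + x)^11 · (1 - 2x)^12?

-3003

Coefficient of x^8 = Σ_{j} C(11,j)·1^j·C(12,8-j)·(-2)^(8-j) for j from 0 to 8.
= 126720 + (-1115136) + 3252480 + (-4181760) + 2613600 + (-813120) + 121968 + (-7920) + 165 = -3003.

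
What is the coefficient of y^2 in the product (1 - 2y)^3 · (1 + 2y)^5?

-8

Coefficient of y^2 = Σ_{j} C(3,j)·(-2)^j·C(5,2-j)·2^(2-j) for j from 0 to 2.
= 40 + (-60) + 12 = -8.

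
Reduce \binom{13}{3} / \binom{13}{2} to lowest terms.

C(n,k+1)/C(n,k) = (n−k)/(k+1) = (13−2)/(2+1) = 11/3.

11/3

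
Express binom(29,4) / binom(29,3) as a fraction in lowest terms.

13/2

C(n,k+1)/C(n,k) = (n−k)/(k+1) = (29−3)/(3+1) = 26/4 = 13/2.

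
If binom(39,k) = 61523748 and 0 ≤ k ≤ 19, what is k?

C(39,k) increases on 0 ≤ k ≤ 19. C(39,7) = 15380937 and C(39,8) = 61523748, so k = 8.

8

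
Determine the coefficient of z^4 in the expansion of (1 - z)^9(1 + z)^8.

28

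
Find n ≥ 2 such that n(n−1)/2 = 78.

n(n−1)/2 = 78 ⇒ n(n−1) = 156. Since 13·12 = 156, n = 13.

13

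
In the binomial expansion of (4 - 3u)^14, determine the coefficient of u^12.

The general term is C(14,j)·(4)^j·(-3u)^(14-j); the u^12 term has j = 2.
C(14,2) = 91.
Coefficient = C(14,2) · 4^2 · (-3)^12 = 91 · 16 · 531441 = 773778096.

773778096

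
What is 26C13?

C(26,13) = (26·25·24·23·22·21·20·19·18·17·16·15·14) / 13! = 64764752532480000 / 6227020800 = 10400600.

10400600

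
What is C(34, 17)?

2333606220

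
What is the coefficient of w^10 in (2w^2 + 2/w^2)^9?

General term: C(9,j)·(2w^2)^j·(2/w^2)^(9-j), with w-exponent 2j − 2(9−j) = 4j − 18.
Set 4j − 18 = 10: j = 7.
C(9,7) = 36; 2^7 = 128; 2^2 = 4.
Coefficient = 36 · 128 · 4 = 18432.

18432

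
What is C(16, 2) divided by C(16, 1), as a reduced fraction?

C(n,k+1)/C(n,k) = (n−k)/(k+1) = (16−1)/(1+1) = 15/2.

15/2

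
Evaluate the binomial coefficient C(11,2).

55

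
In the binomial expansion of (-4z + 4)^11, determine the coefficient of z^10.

46137344

The general term is C(11,j)·(-4z)^j·(4)^(11-j); the z^10 term has j = 10.
C(11,10) = 11.
Coefficient = C(11,10) · (-4)^10 · 4^1 = 11 · 1048576 · 4 = 46137344.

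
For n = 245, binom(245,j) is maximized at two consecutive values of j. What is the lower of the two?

For odd n = 245, C(245,j) peaks at j = (n−1)/2 and (n+1)/2; the lower is 122.

122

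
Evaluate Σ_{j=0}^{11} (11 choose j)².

705432

By Vandermonde's identity, Σ C(11,j)² = C(22,11) = 705432.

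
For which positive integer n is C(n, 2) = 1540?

56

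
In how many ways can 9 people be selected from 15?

This is C(15,9) = 5005.

5005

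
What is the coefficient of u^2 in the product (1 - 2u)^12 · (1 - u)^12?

Coefficient of u^2 = Σ_{j} C(12,j)·(-2)^j·C(12,2-j)·(-1)^(2-j) for j from 0 to 2.
= 66 + 288 + 264 = 618.

618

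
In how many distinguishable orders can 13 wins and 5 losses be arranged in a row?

8568

Choose positions for the wins: C(18,13) = 8568.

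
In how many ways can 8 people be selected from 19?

75582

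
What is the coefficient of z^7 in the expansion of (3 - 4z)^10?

-53084160

The general term is C(10,j)·(3)^j·(-4z)^(10-j); the z^7 term has j = 3.
C(10,3) = 120.
Coefficient = C(10,3) · 3^3 · (-4)^7 = 120 · 27 · (-16384) = -53084160.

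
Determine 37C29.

38608020

C(37,29) = C(37,8) by symmetry.
C(37,8) = (37·36·35·34·33·32·31·30) / 8! = 1556675366400 / 40320 = 38608020.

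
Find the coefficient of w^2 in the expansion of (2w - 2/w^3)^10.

46080

General term: C(10,j)·(2w)^j·(-2/w^3)^(10-j), with w-exponent 1j − 3(10−j) = 4j − 30.
Set 4j − 30 = 2: j = 8.
C(10,8) = 45; 2^8 = 256; (-2)^2 = 4.
Coefficient = 45 · 256 · 4 = 46080.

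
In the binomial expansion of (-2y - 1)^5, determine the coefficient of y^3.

The general term is C(5,j)·(-2y)^j·(-1)^(5-j); the y^3 term has j = 3.
C(5,3) = 10.
Coefficient = C(5,3) · (-2)^3 = 10 · (-8) = -80.

-80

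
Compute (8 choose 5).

56

C(8,5) = C(8,3) by symmetry.
C(8,3) = (8·7·6) / 3! = 336 / 6 = 56.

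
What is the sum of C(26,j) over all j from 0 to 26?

67108864

The entries of row 26 sum to 2^26 = 67108864.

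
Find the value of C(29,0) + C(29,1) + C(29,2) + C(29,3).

4090

1 + 29 + 406 + 3654 = 4090.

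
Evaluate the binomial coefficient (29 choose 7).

C(29,7) = (29·28·27·26·25·24·23) / 7! = 7866331200 / 5040 = 1560780.

1560780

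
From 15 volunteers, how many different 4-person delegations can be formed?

This is C(15,4) = 1365.

1365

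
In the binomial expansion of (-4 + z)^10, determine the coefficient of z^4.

The general term is C(10,j)·(-4)^j·(z)^(10-j); the z^4 term has j = 6.
C(10,6) = 210.
Coefficient = C(10,6) · (-4)^6 = 210 · 4096 = 860160.

860160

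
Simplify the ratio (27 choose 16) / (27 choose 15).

C(n,k+1)/C(n,k) = (n−k)/(k+1) = (27−15)/(15+1) = 12/16 = 3/4.

3/4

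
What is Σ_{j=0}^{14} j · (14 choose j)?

114688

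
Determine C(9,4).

126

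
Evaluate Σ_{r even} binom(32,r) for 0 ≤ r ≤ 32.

Even-r terms of row 32 sum to 2^31 = 2147483648.

2147483648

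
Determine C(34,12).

548354040

C(34,12) = (34·33·32·31·30·29·28·27·26·25·24·23) / 12! = 262662462526464000 / 479001600 = 548354040.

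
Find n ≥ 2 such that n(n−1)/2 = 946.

44

n(n−1)/2 = 946 ⇒ n(n−1) = 1892. Since 44·43 = 1892, n = 44.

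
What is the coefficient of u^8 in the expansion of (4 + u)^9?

The general term is C(9,j)·(4)^j·(u)^(9-j); the u^8 term has j = 1.
C(9,1) = 9.
Coefficient = C(9,1) · 4^1 = 9 · 4 = 36.

36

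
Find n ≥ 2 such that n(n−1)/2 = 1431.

54

n(n−1)/2 = 1431 ⇒ n(n−1) = 2862. Since 54·53 = 2862, n = 54.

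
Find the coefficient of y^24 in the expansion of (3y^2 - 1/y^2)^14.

-22320522

General term: C(14,j)·(3y^2)^j·(-1/y^2)^(14-j), with y-exponent 2j − 2(14−j) = 4j − 28.
Set 4j − 28 = 24: j = 13.
C(14,13) = 14; 3^13 = 1594323; (-1)^1 = -1.
Coefficient = 14 · 1594323 · (-1) = -22320522.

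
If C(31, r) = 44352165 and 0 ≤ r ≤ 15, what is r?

C(31,r) increases on 0 ≤ r ≤ 15. C(31,9) = 20160075 and C(31,10) = 44352165, so r = 10.

10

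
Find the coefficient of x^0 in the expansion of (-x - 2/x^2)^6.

General term: C(6,j)·(-x)^j·(-2/x^2)^(6-j), with x-exponent 1j − 2(6−j) = 3j − 12.
Set 3j − 12 = 0: j = 4.
C(6,4) = 15; (-1)^4 = 1; (-2)^2 = 4.
Coefficient = 15 · 1 · 4 = 60.

60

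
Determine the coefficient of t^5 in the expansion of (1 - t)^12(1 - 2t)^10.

-162036

Coefficient of t^5 = Σ_{j} C(12,j)·(-1)^j·C(10,5-j)·(-2)^(5-j) for j from 0 to 5.
= (-8064) + (-40320) + (-63360) + (-39600) + (-9900) + (-792) = -162036.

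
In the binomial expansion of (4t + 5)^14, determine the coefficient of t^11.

The general term is C(14,j)·(4t)^j·(5)^(14-j); the t^11 term has j = 11.
C(14,11) = 364.
Coefficient = C(14,11) · 4^11 · 5^3 = 364 · 4194304 · 125 = 190840832000.

190840832000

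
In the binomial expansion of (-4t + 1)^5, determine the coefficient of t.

The general term is C(5,j)·(-4t)^j·(1)^(5-j); the t^1 term has j = 1.
C(5,1) = 5.
Coefficient = C(5,1) · (-4)^1 = 5 · (-4) = -20.

-20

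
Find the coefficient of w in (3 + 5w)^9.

295245

The general term is C(9,j)·(3)^j·(5w)^(9-j); the w^1 term has j = 8.
C(9,8) = 9.
Coefficient = C(9,8) · 3^8 · 5^1 = 9 · 6561 · 5 = 295245.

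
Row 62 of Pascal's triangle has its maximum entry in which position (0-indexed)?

C(62,i) is maximized at i = 62/2 = 31.

31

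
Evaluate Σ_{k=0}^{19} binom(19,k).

524288

Setting x = 1 in (1+x)^19 gives Σ C(19,k) = 2^19 = 524288.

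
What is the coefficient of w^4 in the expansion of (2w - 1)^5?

The general term is C(5,j)·(2w)^j·(-1)^(5-j); the w^4 term has j = 4.
C(5,4) = 5.
Coefficient = C(5,4) · 2^4 · (-1)^1 = 5 · 16 · (-1) = -80.

-80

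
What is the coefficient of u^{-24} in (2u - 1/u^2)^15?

General term: C(15,j)·(2u)^j·(-1/u^2)^(15-j), with u-exponent 1j − 2(15−j) = 3j − 30.
Set 3j − 30 = -24: j = 2.
C(15,2) = 105; 2^2 = 4; (-1)^13 = -1.
Coefficient = 105 · 4 · (-1) = -420.

-420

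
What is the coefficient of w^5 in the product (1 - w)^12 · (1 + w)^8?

-80

Coefficient of w^5 = Σ_{j} C(12,j)·(-1)^j·C(8,5-j)·1^(5-j) for j from 0 to 5.
= 56 + (-840) + 3696 + (-6160) + 3960 + (-792) = -80.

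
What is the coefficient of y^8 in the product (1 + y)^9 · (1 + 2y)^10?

Coefficient of y^8 = Σ_{j} C(9,j)·1^j·C(10,8-j)·2^(8-j) for j from 0 to 8.
= 11520 + 138240 + 483840 + 677376 + 423360 + 120960 + 15120 + 720 + 9 = 1871145.

1871145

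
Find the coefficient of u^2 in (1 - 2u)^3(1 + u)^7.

Coefficient of u^2 = Σ_{j} C(3,j)·(-2)^j·C(7,2-j)·1^(2-j) for j from 0 to 2.
= 21 + (-42) + 12 = -9.

-9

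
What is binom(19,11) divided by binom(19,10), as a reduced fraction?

9/11

C(n,k+1)/C(n,k) = (n−k)/(k+1) = (19−10)/(10+1) = 9/11.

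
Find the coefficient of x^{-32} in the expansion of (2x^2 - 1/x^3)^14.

364

General term: C(14,j)·(2x^2)^j·(-1/x^3)^(14-j), with x-exponent 2j − 3(14−j) = 5j − 42.
Set 5j − 42 = -32: j = 2.
C(14,2) = 91; 2^2 = 4; (-1)^12 = 1.
Coefficient = 91 · 4 · 1 = 364.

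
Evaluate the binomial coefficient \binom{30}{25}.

C(30,25) = C(30,5) by symmetry.
C(30,5) = (30·29·28·27·26) / 5! = 17100720 / 120 = 142506.

142506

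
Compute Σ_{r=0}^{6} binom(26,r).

1 + 26 + 325 + 2600 + 14950 + 65780 + 230230 = 313912.

313912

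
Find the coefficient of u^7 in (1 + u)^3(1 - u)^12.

99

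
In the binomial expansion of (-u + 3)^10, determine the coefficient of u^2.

295245

The general term is C(10,j)·(-u)^j·(3)^(10-j); the u^2 term has j = 2.
C(10,2) = 45.
Coefficient = C(10,2) · 3^8 = 45 · 6561 = 295245.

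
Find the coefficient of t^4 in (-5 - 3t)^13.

The general term is C(13,j)·(-5)^j·(-3t)^(13-j); the t^4 term has j = 9.
C(13,9) = 715.
Coefficient = C(13,9) · (-5)^9 · (-3)^4 = 715 · (-1953125) · 81 = -113115234375.

-113115234375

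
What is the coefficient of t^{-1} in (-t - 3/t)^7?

-2835

General term: C(7,j)·(-t)^j·(-3/t)^(7-j), with t-exponent 1j − 1(7−j) = 2j − 7.
Set 2j − 7 = -1: j = 3.
C(7,3) = 35; (-1)^3 = -1; (-3)^4 = 81.
Coefficient = 35 · (-1) · 81 = -2835.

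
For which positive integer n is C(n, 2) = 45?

10

n(n−1)/2 = 45 ⇒ n(n−1) = 90. Since 10·9 = 90, n = 10.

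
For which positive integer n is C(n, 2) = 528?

n(n−1)/2 = 528 ⇒ n(n−1) = 1056. Since 33·32 = 1056, n = 33.

33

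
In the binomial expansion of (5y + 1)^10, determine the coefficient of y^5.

787500

The general term is C(10,j)·(5y)^j·(1)^(10-j); the y^5 term has j = 5.
C(10,5) = 252.
Coefficient = C(10,5) · 5^5 = 252 · 3125 = 787500.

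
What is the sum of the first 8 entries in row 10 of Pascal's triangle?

1 + 10 + 45 + 120 + 210 + 252 + 210 + 120 = 968.

968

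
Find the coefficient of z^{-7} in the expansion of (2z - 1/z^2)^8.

-448

General term: C(8,j)·(2z)^j·(-1/z^2)^(8-j), with z-exponent 1j − 2(8−j) = 3j − 16.
Set 3j − 16 = -7: j = 3.
C(8,3) = 56; 2^3 = 8; (-1)^5 = -1.
Coefficient = 56 · 8 · (-1) = -448.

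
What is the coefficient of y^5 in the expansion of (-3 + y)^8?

-1512

The general term is C(8,j)·(-3)^j·(y)^(8-j); the y^5 term has j = 3.
C(8,3) = 56.
Coefficient = C(8,3) · (-3)^3 = 56 · (-27) = -1512.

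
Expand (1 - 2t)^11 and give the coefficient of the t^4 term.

The general term is C(11,j)·(1)^j·(-2t)^(11-j); the t^4 term has j = 7.
C(11,7) = 330.
Coefficient = C(11,7) · (-2)^4 = 330 · 16 = 5280.

5280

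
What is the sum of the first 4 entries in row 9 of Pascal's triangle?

130

1 + 9 + 36 + 84 = 130.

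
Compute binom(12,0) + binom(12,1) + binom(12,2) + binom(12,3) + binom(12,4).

794

1 + 12 + 66 + 220 + 495 = 794.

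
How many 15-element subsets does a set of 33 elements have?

1037158320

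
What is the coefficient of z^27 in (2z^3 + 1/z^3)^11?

11264

General term: C(11,j)·(2z^3)^j·(1/z^3)^(11-j), with z-exponent 3j − 3(11−j) = 6j − 33.
Set 6j − 33 = 27: j = 10.
C(11,10) = 11; 2^10 = 1024; 1^1 = 1.
Coefficient = 11 · 1024 · 1 = 11264.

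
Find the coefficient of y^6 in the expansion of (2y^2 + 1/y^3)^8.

1792

General term: C(8,j)·(2y^2)^j·(1/y^3)^(8-j), with y-exponent 2j − 3(8−j) = 5j − 24.
Set 5j − 24 = 6: j = 6.
C(8,6) = 28; 2^6 = 64; 1^2 = 1.
Coefficient = 28 · 64 · 1 = 1792.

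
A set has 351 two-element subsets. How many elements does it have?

27

n(n−1)/2 = 351 ⇒ n(n−1) = 702. Since 27·26 = 702, n = 27.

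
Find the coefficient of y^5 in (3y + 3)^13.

2051893701

The general term is C(13,j)·(3y)^j·(3)^(13-j); the y^5 term has j = 5.
C(13,5) = 1287.
Coefficient = C(13,5) · 3^5 · 3^8 = 1287 · 243 · 6561 = 2051893701.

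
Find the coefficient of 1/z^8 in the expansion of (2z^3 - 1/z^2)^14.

16016

General term: C(14,j)·(2z^3)^j·(-1/z^2)^(14-j), with z-exponent 3j − 2(14−j) = 5j − 28.
Set 5j − 28 = -8: j = 4.
C(14,4) = 1001; 2^4 = 16; (-1)^10 = 1.
Coefficient = 1001 · 16 · 1 = 16016.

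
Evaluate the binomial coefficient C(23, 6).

100947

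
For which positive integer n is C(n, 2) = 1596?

57

n(n−1)/2 = 1596 ⇒ n(n−1) = 3192. Since 57·56 = 3192, n = 57.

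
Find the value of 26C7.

657800

C(26,7) = (26·25·24·23·22·21·20) / 7! = 3315312000 / 5040 = 657800.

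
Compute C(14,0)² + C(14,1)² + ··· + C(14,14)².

By Vandermonde's identity, Σ C(14,i)² = C(28,14) = 40116600.

40116600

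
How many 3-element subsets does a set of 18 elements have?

C(18,3) = (18·17·16) / 3! = 4896 / 6 = 816.

816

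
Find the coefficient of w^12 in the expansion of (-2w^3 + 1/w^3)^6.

General term: C(6,j)·(-2w^3)^j·(1/w^3)^(6-j), with w-exponent 3j − 3(6−j) = 6j − 18.
Set 6j − 18 = 12: j = 5.
C(6,5) = 6; (-2)^5 = -32; 1^1 = 1.
Coefficient = 6 · (-32) · 1 = -192.

-192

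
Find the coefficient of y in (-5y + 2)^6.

-960

The general term is C(6,j)·(-5y)^j·(2)^(6-j); the y^1 term has j = 1.
C(6,1) = 6.
Coefficient = C(6,1) · (-5)^1 · 2^5 = 6 · (-5) · 32 = -960.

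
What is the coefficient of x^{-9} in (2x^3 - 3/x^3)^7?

-20412

General term: C(7,j)·(2x^3)^j·(-3/x^3)^(7-j), with x-exponent 3j − 3(7−j) = 6j − 21.
Set 6j − 21 = -9: j = 2.
C(7,2) = 21; 2^2 = 4; (-3)^5 = -243.
Coefficient = 21 · 4 · (-243) = -20412.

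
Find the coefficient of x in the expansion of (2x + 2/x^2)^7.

2688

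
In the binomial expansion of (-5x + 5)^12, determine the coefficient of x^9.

-53710937500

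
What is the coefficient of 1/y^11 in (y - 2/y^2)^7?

448

General term: C(7,j)·(y)^j·(-2/y^2)^(7-j), with y-exponent 1j − 2(7−j) = 3j − 14.
Set 3j − 14 = -11: j = 1.
C(7,1) = 7; 1^1 = 1; (-2)^6 = 64.
Coefficient = 7 · 1 · 64 = 448.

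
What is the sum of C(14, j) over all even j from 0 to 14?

8192

Half of (1+1)^14 + (1−1)^14 gives the even-index sum: 2^13 = 8192.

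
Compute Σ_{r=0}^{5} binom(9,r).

382

1 + 9 + 36 + 84 + 126 + 126 = 382.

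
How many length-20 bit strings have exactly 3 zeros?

Choose the 3 positions: C(20,3) = 1140.

1140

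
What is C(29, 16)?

67863915

C(29,16) = C(29,13) by symmetry.
C(29,13) = (29·28·27·26·25·24·23·22·21·20·19·18·17) / 13! = 422590010274432000 / 6227020800 = 67863915.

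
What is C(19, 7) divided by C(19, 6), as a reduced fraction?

13/7

C(n,k+1)/C(n,k) = (n−k)/(k+1) = (19−6)/(6+1) = 13/7.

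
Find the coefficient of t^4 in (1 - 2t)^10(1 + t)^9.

Coefficient of t^4 = Σ_{j} C(10,j)·(-2)^j·C(9,4-j)·1^(4-j) for j from 0 to 4.
= 126 + (-1680) + 6480 + (-8640) + 3360 = -354.

-354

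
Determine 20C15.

C(20,15) = C(20,5) by symmetry.
C(20,5) = (20·19·18·17·16) / 5! = 1860480 / 120 = 15504.

15504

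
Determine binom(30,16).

145422675

C(30,16) = C(30,14) by symmetry.
C(30,14) = (30·29·28·27·26·25·24·23·22·21·20·19·18·17) / 14! = 12677700308232960000 / 87178291200 = 145422675.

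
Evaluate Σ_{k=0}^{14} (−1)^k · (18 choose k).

680

The partial alternating sum Σ_{k=0}^{14} (−1)^k C(18,k) = (−1)^14 C(17,14) = 680.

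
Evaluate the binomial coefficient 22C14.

319770

C(22,14) = C(22,8) by symmetry.
C(22,8) = (22·21·20·19·18·17·16·15) / 8! = 12893126400 / 40320 = 319770.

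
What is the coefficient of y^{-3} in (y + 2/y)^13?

General term: C(13,j)·(y)^j·(2/y)^(13-j), with y-exponent 1j − 1(13−j) = 2j − 13.
Set 2j − 13 = -3: j = 5.
C(13,5) = 1287; 1^5 = 1; 2^8 = 256.
Coefficient = 1287 · 1 · 256 = 329472.

329472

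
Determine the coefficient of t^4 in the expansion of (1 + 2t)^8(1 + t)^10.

Coefficient of t^4 = Σ_{j} C(8,j)·2^j·C(10,4-j)·1^(4-j) for j from 0 to 4.
= 210 + 1920 + 5040 + 4480 + 1120 = 12770.

12770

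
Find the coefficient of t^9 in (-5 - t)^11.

-1375

The general term is C(11,j)·(-5)^j·(-t)^(11-j); the t^9 term has j = 2.
C(11,2) = 55.
Coefficient = C(11,2) · (-5)^2 · (-1)^9 = 55 · 25 · (-1) = -1375.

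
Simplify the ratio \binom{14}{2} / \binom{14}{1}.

13/2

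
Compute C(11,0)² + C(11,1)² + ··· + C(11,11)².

705432

By Vandermonde's identity, Σ C(11,k)² = C(22,11) = 705432.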